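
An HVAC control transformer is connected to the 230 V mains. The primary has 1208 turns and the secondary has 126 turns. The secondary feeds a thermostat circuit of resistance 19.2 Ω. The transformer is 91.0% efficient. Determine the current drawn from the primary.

V_s = 230 × 126/1208 = 23.990 V.
I_s = V_s/R = 23.990/19.2 = 1.2495 A.
P_out = V_s I_s = 23.990 × 1.2495 = 29.975 W.
P_in = P_out/η = 29.975/0.910 = 32.940 W.
I_p = P_in/V_p = 32.940/230 = 0.143 A.

I_p ≈ 0.143 A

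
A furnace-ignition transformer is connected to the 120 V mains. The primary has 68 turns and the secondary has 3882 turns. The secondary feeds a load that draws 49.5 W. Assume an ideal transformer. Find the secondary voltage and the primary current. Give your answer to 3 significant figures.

V_s = V_p × N_s/N_p = 120 × 3882/68 = 6850.6 V.
I_s = P/V_s = 49.5/6850.6 = 0.0072257 A.
I_p = I_s × N_s/N_p = 0.0072257 × 3882/68 = 0.412 A.

V_s ≈ 6850 V, I_p ≈ 0.412 A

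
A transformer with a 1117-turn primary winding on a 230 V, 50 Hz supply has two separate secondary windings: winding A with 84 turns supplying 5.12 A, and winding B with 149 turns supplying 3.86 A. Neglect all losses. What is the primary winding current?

I_p ≈ 0.900 A

V_A = 230 × 84/1117 = 17.296 V; V_B = 230 × 149/1117 = 30.680 V.
P_out = V_A I_A + V_B I_B = 17.296×5.12 + 30.680×3.86 = 88.557 + 118.43 = 206.98 W.
Ideal ⇒ P_in = P_out, so I_p = P_out/V_p = 206.98/230 = 0.900 A.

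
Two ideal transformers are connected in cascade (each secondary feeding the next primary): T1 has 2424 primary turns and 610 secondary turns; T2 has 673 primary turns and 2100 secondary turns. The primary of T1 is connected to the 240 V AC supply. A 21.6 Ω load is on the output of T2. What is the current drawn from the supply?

I_supply ≈ 6.85 A

Secondary of T1: V = 240.00 × 610/2424 = 60.396 V.
Secondary of T2: V = 60.396 × 2100/673 = 188.46 V.
I_load = 188.46/21.6 = 8.7249 A, so P_out = 188.46 × 8.7249 = 1644.3 W.
All ideal ⇒ P_in = P_out, so I_supply = 1644.3/240 = 6.85 A.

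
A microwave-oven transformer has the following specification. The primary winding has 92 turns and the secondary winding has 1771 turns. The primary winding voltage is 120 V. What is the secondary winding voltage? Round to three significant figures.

V_s ≈ 2310 V

V_s/V_p = N_s/N_p, so V_s = 120 × 1771/92 = 2310 V.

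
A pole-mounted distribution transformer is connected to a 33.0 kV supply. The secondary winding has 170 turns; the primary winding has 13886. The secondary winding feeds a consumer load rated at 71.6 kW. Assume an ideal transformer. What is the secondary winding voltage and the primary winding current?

V_s ≈ 404 V, I_p ≈ 2.17 A

V_s = V_p × N_s/N_p = 33000 × 170/13886 = 404.00 V.
I_s = P/V_s = 71600/404.00 = 177.23 A.
I_p = I_s × N_s/N_p = 177.23 × 170/13886 = 2.17 A.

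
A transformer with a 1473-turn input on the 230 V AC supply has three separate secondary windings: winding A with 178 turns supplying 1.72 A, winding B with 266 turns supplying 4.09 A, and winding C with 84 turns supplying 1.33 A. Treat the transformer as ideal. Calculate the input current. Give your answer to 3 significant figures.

V_A = 230 × 178/1473 = 27.794 V; V_B = 230 × 266/1473 = 41.534 V; V_C = 230 × 84/1473 = 13.116 V.
P_out = V_A I_A + V_B I_B + V_C I_C = 27.794×1.72 + 41.534×4.09 + 13.116×1.33 = 47.805 + 169.88 + 17.444 = 235.12 W.
Ideal ⇒ P_in = P_out, so I_in = P_out/V_in = 235.12/230 = 1.02 A.

I_in ≈ 1.02 A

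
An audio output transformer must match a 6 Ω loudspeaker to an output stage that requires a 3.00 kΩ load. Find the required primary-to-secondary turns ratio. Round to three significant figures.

N_p/N_s ≈ 22.4

Z_p/Z_s = (N_p/N_s)², so N_p/N_s = √(3000/6) = √500 = 22.4.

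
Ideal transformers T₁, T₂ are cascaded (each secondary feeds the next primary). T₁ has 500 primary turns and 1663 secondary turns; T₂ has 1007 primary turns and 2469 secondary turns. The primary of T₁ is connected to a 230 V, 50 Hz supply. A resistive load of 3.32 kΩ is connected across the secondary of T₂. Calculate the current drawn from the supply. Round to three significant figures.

I_supply ≈ 4.61 A

Secondary of T₁: V = 230.00 × 1663/500 = 764.98 V.
Secondary of T₂: V = 764.98 × 2469/1007 = 1875.6 V.
I_load = 1875.6/3320 = 0.56494 A, so P_out = 1875.6 × 0.56494 = 1059.6 W.
All ideal ⇒ P_in = P_out, so I_supply = 1059.6/230 = 4.61 A.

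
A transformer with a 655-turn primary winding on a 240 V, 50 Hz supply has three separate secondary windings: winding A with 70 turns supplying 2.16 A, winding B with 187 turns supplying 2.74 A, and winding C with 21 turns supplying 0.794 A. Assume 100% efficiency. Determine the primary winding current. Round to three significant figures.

I_p ≈ 1.04 A

V_A = 240 × 70/655 = 25.649 V; V_B = 240 × 187/655 = 68.519 V; V_C = 240 × 21/655 = 7.6947 V.
P_out = V_A I_A + V_B I_B + V_C I_C = 25.649×2.16 + 68.519×2.74 + 7.6947×0.794 = 55.402 + 187.74 + 6.1096 = 249.25 W.
Ideal ⇒ P_in = P_out, so I_p = P_out/V_p = 249.25/240 = 1.04 A.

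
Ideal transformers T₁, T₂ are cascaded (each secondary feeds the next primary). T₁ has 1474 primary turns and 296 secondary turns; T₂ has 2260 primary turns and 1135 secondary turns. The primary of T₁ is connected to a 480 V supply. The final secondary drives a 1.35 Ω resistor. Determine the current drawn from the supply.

I_supply ≈ 3.62 A

Secondary of T₁: V = 480.00 × 296/1474 = 96.391 V.
Secondary of T₂: V = 96.391 × 1135/2260 = 48.409 V.
I_load = 48.409/1.35 = 35.858 A, so P_out = 48.409 × 35.858 = 1735.8 W.
All ideal ⇒ P_in = P_out, so I_supply = 1735.8/480 = 3.62 A.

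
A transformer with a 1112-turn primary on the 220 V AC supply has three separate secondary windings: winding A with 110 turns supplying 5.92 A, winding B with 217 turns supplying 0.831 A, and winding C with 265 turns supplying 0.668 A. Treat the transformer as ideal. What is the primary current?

I_p ≈ 0.907 A

V_A = 220 × 110/1112 = 21.763 V; V_B = 220 × 217/1112 = 42.932 V; V_C = 220 × 265/1112 = 52.428 V.
P_out = V_A I_A + V_B I_B + V_C I_C = 21.763×5.92 + 42.932×0.831 + 52.428×0.668 = 128.83 + 35.676 + 35.022 = 199.53 W.
Ideal ⇒ P_in = P_out, so I_p = P_out/V_p = 199.53/220 = 0.907 A.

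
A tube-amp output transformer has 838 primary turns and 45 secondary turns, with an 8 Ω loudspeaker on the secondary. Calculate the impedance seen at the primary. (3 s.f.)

Z_p ≈ 2770 Ω

Z_p = (N_p/N_s)² × Z_s = (838/45)² × 8 = 2770 Ω.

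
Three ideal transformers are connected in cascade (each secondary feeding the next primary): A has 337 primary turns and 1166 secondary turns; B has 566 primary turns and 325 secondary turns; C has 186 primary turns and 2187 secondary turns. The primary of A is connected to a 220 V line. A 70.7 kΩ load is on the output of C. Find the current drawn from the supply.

Secondary of A: V = 220.00 × 1166/337 = 761.19 V.
Secondary of B: V = 761.19 × 325/566 = 437.08 V.
Secondary of C: V = 437.08 × 2187/186 = 5139.2 V.
I_load = 5139.2/70700 = 0.072690 A, so P_out = 5139.2 × 0.072690 = 373.57 W.
All ideal ⇒ P_in = P_out, so I_supply = 373.57/220 = 1.70 A.

I_supply ≈ 1.70 A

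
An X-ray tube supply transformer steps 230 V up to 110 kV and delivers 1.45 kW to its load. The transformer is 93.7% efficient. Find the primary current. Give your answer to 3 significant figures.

P_in = P_out/η = 1450/0.937 = 1547.5 W.
I_p = P_in/V_p = 1547.5/230 = 6.73 A.

I_p ≈ 6.73 A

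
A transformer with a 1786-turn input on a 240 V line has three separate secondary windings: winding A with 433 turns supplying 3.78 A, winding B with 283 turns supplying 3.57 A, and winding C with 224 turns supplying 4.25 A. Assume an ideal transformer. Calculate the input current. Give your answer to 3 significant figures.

V_A = 240 × 433/1786 = 58.186 V; V_B = 240 × 283/1786 = 38.029 V; V_C = 240 × 224/1786 = 30.101 V.
P_out = V_A I_A + V_B I_B + V_C I_C = 58.186×3.78 + 38.029×3.57 + 30.101×4.25 = 219.94 + 135.76 + 127.93 = 483.63 W.
Ideal ⇒ P_in = P_out, so I_in = P_out/V_in = 483.63/240 = 2.02 A.

I_in ≈ 2.02 A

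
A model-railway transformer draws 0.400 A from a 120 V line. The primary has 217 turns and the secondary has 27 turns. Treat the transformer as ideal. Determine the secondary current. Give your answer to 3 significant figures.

I_s ≈ 3.21 A

I_s/I_p = N_p/N_s, so I_s = 0.400 × 217/27 = 3.21 A.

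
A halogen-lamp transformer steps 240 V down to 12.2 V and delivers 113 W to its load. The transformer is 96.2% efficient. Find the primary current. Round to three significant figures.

I_p ≈ 0.489 A

P_in = P_out/η = 113/0.962 = 117.46 W.
I_p = P_in/V_p = 117.46/240 = 0.489 A.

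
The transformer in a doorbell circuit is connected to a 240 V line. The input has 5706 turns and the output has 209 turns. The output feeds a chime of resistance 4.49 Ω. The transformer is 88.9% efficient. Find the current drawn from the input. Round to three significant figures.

I_in ≈ 0.0807 A

V_out = 240 × 209/5706 = 8.7907 V.
I_out = V_out/R = 8.7907/4.49 = 1.9579 A.
P_out = V_out I_out = 8.7907 × 1.9579 = 17.211 W.
P_in = P_out/η = 17.211/0.889 = 19.360 W.
I_in = P_in/V_in = 19.360/240 = 0.0807 A.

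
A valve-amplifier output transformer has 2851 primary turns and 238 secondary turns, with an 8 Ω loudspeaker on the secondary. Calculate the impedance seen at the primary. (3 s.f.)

Z_p ≈ 1150 Ω

Z_p = (N_p/N_s)² × Z_s = (2851/238)² × 8 = 1150 Ω.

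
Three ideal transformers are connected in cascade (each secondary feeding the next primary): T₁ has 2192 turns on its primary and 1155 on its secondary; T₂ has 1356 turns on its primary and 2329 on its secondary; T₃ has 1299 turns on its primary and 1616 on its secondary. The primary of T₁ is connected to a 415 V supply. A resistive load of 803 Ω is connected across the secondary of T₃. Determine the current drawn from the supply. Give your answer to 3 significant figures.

I_supply ≈ 0.655 A

After T₁: V = 415.00 × 1155/2192 = 218.67 V.
After T₂: V = 218.67 × 2329/1356 = 375.58 V.
After T₃: V = 375.58 × 1616/1299 = 467.23 V.
I_load = 467.23/803 = 0.58186 A, so P_out = 467.23 × 0.58186 = 271.86 W.
All ideal ⇒ P_in = P_out, so I_supply = 271.86/415 = 0.655 A.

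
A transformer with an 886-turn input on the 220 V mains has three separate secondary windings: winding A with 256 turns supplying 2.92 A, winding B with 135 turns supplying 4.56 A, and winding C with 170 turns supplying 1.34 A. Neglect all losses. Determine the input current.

I_in ≈ 1.80 A

V_A = 220 × 256/886 = 63.567 V; V_B = 220 × 135/886 = 33.521 V; V_C = 220 × 170/886 = 42.212 V.
P_out = V_A I_A + V_B I_B + V_C I_C = 63.567×2.92 + 33.521×4.56 + 42.212×1.34 = 185.61 + 152.86 + 56.564 = 395.04 W.
Ideal ⇒ P_in = P_out, so I_in = P_out/V_in = 395.04/220 = 1.80 A.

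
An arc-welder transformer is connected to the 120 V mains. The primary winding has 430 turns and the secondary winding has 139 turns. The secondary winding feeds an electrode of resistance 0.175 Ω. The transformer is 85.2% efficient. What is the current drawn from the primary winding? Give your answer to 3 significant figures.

V_s = 120 × 139/430 = 38.791 V.
I_s = V_s/R = 38.791/0.175 = 221.66 A.
P_out = V_s I_s = 38.791 × 221.66 = 8598.4 W.
P_in = P_out/η = 8598.4/0.852 = 10092 W.
I_p = P_in/V_p = 10092/120 = 84.1 A.

I_p ≈ 84.1 A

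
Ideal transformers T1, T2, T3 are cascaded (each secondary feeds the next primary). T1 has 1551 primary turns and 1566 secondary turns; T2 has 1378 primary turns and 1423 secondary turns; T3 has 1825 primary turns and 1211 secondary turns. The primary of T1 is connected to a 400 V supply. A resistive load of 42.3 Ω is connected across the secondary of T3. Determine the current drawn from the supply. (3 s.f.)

Secondary of T1: V = 400.00 × 1566/1551 = 403.87 V.
Secondary of T2: V = 403.87 × 1423/1378 = 417.06 V.
Secondary of T3: V = 417.06 × 1211/1825 = 276.74 V.
I_load = 276.74/42.3 = 6.5424 A, so P_out = 276.74 × 6.5424 = 1810.6 W.
All ideal ⇒ P_in = P_out, so I_supply = 1810.6/400 = 4.53 A.

I_supply ≈ 4.53 A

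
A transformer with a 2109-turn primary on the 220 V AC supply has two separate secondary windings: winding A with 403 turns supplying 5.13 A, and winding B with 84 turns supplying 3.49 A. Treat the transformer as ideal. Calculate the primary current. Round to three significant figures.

I_p ≈ 1.12 A

V_A = 220 × 403/2109 = 42.039 V; V_B = 220 × 84/2109 = 8.7624 V.
P_out = V_A I_A + V_B I_B = 42.039×5.13 + 8.7624×3.49 = 215.66 + 30.581 = 246.24 W.
Ideal ⇒ P_in = P_out, so I_p = P_out/V_p = 246.24/220 = 1.12 A.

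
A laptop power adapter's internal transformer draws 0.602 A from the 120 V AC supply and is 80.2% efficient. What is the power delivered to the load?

P_out ≈ 57.9 W

P_in = V_p I_p = 120 × 0.602 = 72.240 W.
P_out = η P_in = 0.802 × 72.240 = 57.9 W.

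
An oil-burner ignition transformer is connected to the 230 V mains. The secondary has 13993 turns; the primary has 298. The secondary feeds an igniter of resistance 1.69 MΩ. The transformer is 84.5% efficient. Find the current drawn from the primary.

I_p ≈ 0.355 A

V_s = 230 × 13993/298 = 10800 V.
I_s = V_s/R = 10800/(1.69×10^6) = 0.0063905 A.
P_out = V_s I_s = 10800 × 0.0063905 = 69.017 W.
P_in = P_out/η = 69.017/0.845 = 81.677 W.
I_p = P_in/V_p = 81.677/230 = 0.355 A.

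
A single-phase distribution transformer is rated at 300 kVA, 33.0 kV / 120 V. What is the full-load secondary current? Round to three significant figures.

I_s = S/V_s = 300000/120 = 2500 A.

I_s ≈ 2500 A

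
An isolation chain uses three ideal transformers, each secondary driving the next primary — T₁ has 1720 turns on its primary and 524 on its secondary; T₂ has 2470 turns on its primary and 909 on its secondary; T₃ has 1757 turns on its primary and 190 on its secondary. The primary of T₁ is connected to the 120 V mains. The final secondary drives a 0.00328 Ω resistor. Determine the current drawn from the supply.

I_supply ≈ 5.38 A

Secondary of T₁: V = 120.00 × 524/1720 = 36.558 V.
Secondary of T₂: V = 36.558 × 909/2470 = 13.454 V.
Secondary of T₃: V = 13.454 × 190/1757 = 1.4549 V.
I_load = 1.4549/0.00328 = 443.57 A, so P_out = 1.4549 × 443.57 = 645.34 W.
All ideal ⇒ P_in = P_out, so I_supply = 645.34/120 = 5.38 A.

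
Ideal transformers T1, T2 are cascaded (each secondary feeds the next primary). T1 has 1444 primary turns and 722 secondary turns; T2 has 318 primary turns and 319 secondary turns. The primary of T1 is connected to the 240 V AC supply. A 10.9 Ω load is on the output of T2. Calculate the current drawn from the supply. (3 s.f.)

Secondary of T1: V = 240.00 × 722/1444 = 120.00 V.
Secondary of T2: V = 120.00 × 319/318 = 120.38 V.
I_load = 120.38/10.9 = 11.044 A, so P_out = 120.38 × 11.044 = 1329.4 W.
All ideal ⇒ P_in = P_out, so I_supply = 1329.4/240 = 5.54 A.

I_supply ≈ 5.54 A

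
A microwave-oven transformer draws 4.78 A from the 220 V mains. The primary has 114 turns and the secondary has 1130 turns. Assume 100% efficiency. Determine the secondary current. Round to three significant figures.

I_s/I_p = N_p/N_s, so I_s = 4.78 × 114/1130 = 0.482 A.

I_s ≈ 0.482 A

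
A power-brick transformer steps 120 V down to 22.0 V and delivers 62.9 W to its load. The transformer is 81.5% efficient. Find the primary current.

I_p ≈ 0.643 A

P_in = P_out/η = 62.9/0.815 = 77.178 W.
I_p = P_in/V_p = 77.178/120 = 0.643 A.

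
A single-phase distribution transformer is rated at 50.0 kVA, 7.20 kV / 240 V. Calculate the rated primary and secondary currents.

I_p ≈ 6.94 A, I_s ≈ 208 A

I_p = S/V_p = 50000/7200 = 6.94 A.
I_s = S/V_s = 50000/240 = 208 A.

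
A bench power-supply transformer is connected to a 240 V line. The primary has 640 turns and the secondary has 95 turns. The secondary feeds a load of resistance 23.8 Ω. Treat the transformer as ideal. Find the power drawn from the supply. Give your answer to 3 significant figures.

V_s = V_p × N_s/N_p = 240 × 95/640 = 35.625 V.
I_s = V_s/R = 35.625/23.8 = 1.4968 A.
I_p = I_s × N_s/N_p = 1.4968 × 95/640 = 0.22219 A.
P = V_p I_p = 240 × 0.22219 = 53.3 W.

P ≈ 53.3 W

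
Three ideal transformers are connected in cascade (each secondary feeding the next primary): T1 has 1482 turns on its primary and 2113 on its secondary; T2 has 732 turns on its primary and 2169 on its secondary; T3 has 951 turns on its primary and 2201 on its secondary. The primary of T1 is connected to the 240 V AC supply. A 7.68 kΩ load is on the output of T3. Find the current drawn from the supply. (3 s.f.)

Secondary of T1: V = 240.00 × 2113/1482 = 342.19 V.
Secondary of T2: V = 342.19 × 2169/732 = 1013.9 V.
Secondary of T3: V = 1013.9 × 2201/951 = 2346.7 V.
I_load = 2346.7/7680 = 0.30555 A, so P_out = 2346.7 × 0.30555 = 717.03 W.
All ideal ⇒ P_in = P_out, so I_supply = 717.03/240 = 2.99 A.

I_supply ≈ 2.99 A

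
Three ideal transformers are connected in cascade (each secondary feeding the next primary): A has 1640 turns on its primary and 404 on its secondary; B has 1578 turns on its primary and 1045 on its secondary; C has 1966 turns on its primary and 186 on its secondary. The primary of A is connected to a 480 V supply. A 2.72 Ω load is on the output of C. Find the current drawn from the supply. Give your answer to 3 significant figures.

I_supply ≈ 0.0420 A

Secondary of A: V = 480.00 × 404/1640 = 118.24 V.
Secondary of B: V = 118.24 × 1045/1578 = 78.305 V.
Secondary of C: V = 78.305 × 186/1966 = 7.4083 V.
I_load = 7.4083/2.72 = 2.7236 A, so P_out = 7.4083 × 2.7236 = 20.177 W.
All ideal ⇒ P_in = P_out, so I_supply = 20.177/480 = 0.0420 A.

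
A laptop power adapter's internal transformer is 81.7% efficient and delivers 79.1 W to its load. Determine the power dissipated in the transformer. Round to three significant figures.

P_loss ≈ 17.7 W

P_in = P_out/η = 79.1/0.817 = 96.8176 W.
P_loss = P_in − P_out = 96.8176 − 79.1 = 17.7 W.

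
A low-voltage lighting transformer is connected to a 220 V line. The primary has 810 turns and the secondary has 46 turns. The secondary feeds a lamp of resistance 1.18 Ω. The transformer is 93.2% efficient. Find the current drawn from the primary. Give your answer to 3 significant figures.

V_s = 220 × 46/810 = 12.494 V.
I_s = V_s/R = 12.494/1.18 = 10.588 A.
P_out = V_s I_s = 12.494 × 10.588 = 132.28 W.
P_in = P_out/η = 132.28/0.932 = 141.94 W.
I_p = P_in/V_p = 141.94/220 = 0.645 A.

I_p ≈ 0.645 A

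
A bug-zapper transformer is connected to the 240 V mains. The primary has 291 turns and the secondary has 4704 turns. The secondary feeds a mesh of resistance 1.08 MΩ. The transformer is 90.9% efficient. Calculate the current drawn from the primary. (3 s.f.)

I_p ≈ 0.0639 A

V_s = 240 × 4704/291 = 3879.6 V.
I_s = V_s/R = 3879.6/(1.08×10^6) = 0.0035922 A.
P_out = V_s I_s = 3879.6 × 0.0035922 = 13.936 W.
P_in = P_out/η = 13.936/0.909 = 15.331 W.
I_p = P_in/V_p = 15.331/240 = 0.0639 A.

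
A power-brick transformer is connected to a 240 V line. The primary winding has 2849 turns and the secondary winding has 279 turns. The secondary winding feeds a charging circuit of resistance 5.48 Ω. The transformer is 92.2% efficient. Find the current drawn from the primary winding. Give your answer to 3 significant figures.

V_s = 240 × 279/2849 = 23.503 V.
I_s = V_s/R = 23.503/5.48 = 4.2889 A.
P_out = V_s I_s = 23.503 × 4.2889 = 100.80 W.
P_in = P_out/η = 100.80/0.922 = 109.33 W.
I_p = P_in/V_p = 109.33/240 = 0.456 A.

I_p ≈ 0.456 A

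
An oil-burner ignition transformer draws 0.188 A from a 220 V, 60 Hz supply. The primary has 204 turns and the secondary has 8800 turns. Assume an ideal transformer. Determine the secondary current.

I_s/I_p = N_p/N_s, so I_s = 0.188 × 204/8800 = 0.00436 A.

I_s ≈ 0.00436 A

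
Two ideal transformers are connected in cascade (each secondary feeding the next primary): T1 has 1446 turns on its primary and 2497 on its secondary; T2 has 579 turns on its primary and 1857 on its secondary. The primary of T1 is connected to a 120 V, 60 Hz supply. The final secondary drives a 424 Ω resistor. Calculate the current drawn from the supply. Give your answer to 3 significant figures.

I_supply ≈ 8.68 A

Secondary of T1: V = 120.00 × 2497/1446 = 207.22 V.
Secondary of T2: V = 207.22 × 1857/579 = 664.61 V.
I_load = 664.61/424 = 1.5675 A, so P_out = 664.61 × 1.5675 = 1041.8 W.
All ideal ⇒ P_in = P_out, so I_supply = 1041.8/120 = 8.68 A.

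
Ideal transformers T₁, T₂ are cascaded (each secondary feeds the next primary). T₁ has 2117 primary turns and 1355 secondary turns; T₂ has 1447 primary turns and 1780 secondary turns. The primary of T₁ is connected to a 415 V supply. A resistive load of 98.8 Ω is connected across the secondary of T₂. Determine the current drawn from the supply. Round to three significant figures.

Secondary of T₁: V = 415.00 × 1355/2117 = 265.62 V.
Secondary of T₂: V = 265.62 × 1780/1447 = 326.75 V.
I_load = 326.75/98.8 = 3.3072 A, so P_out = 326.75 × 3.3072 = 1080.6 W.
All ideal ⇒ P_in = P_out, so I_supply = 1080.6/415 = 2.60 A.

I_supply ≈ 2.60 A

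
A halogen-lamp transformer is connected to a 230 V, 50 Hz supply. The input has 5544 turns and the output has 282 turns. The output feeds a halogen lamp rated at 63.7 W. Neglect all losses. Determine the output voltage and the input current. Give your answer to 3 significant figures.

V_out ≈ 11.7 V, I_in ≈ 0.277 A

V_out = V_in × N_out/N_in = 230 × 282/5544 = 11.699 V.
I_out = P/V_out = 63.7/11.699 = 5.4448 A.
I_in = I_out × N_out/N_in = 5.4448 × 282/5544 = 0.277 A.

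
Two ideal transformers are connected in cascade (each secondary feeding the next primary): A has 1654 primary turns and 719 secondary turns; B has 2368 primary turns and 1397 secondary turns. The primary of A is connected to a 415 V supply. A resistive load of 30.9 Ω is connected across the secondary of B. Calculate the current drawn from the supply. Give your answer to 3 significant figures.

Secondary of A: V = 415.00 × 719/1654 = 180.40 V.
Secondary of B: V = 180.40 × 1397/2368 = 106.43 V.
I_load = 106.43/30.9 = 3.4443 A, so P_out = 106.43 × 3.4443 = 366.57 W.
All ideal ⇒ P_in = P_out, so I_supply = 366.57/415 = 0.883 A.

I_supply ≈ 0.883 A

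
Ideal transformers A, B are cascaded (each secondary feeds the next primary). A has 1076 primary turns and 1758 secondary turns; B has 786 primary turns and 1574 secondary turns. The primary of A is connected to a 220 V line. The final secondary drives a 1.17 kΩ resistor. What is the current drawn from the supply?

I_supply ≈ 2.01 A

Secondary of A: V = 220.00 × 1758/1076 = 359.44 V.
Secondary of B: V = 359.44 × 1574/786 = 719.80 V.
I_load = 719.80/1170 = 0.61521 A, so P_out = 719.80 × 0.61521 = 442.83 W.
All ideal ⇒ P_in = P_out, so I_supply = 442.83/220 = 2.01 A.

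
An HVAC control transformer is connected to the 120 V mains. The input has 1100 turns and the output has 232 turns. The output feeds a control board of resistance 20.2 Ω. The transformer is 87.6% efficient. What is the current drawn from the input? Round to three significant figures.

V_out = 120 × 232/1100 = 25.309 V.
I_out = V_out/R = 25.309/20.2 = 1.2529 A.
P_out = V_out I_out = 25.309 × 1.2529 = 31.710 W.
P_in = P_out/η = 31.710/0.876 = 36.199 W.
I_in = P_in/V_in = 36.199/120 = 0.302 A.

I_in ≈ 0.302 A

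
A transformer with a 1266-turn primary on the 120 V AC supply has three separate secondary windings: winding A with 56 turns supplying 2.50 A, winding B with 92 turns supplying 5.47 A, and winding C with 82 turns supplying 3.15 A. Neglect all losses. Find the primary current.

I_p ≈ 0.712 A

V_A = 120 × 56/1266 = 5.3081 V; V_B = 120 × 92/1266 = 8.7204 V; V_C = 120 × 82/1266 = 7.7725 V.
P_out = V_A I_A + V_B I_B + V_C I_C = 5.3081×2.50 + 8.7204×5.47 + 7.7725×3.15 = 13.270 + 47.700 + 24.483 = 85.454 W.
Ideal ⇒ P_in = P_out, so I_p = P_out/V_p = 85.454/120 = 0.712 A.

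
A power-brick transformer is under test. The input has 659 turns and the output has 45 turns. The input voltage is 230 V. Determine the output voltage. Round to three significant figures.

V_out ≈ 15.7 V

V_out/V_in = N_out/N_in, so V_out = 230 × 45/659 = 15.7 V.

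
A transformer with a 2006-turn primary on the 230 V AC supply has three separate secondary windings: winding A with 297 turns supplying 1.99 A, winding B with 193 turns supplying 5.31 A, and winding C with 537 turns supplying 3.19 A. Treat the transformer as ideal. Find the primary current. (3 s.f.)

V_A = 230 × 297/2006 = 34.053 V; V_B = 230 × 193/2006 = 22.129 V; V_C = 230 × 537/2006 = 61.570 V.
P_out = V_A I_A + V_B I_B + V_C I_C = 34.053×1.99 + 22.129×5.31 + 61.570×3.19 = 67.765 + 117.50 + 196.41 = 381.68 W.
Ideal ⇒ P_in = P_out, so I_p = P_out/V_p = 381.68/230 = 1.66 A.

I_p ≈ 1.66 A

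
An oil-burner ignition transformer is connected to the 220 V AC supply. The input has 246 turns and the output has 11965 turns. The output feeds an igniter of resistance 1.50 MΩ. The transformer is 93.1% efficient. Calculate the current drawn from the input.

V_out = 220 × 11965/246 = 10700 V.
I_out = V_out/R = 10700/(1.50×10^6) = 0.0071336 A.
P_out = V_out I_out = 10700 × 0.0071336 = 76.332 W.
P_in = P_out/η = 76.332/0.931 = 81.990 W.
I_in = P_in/V_in = 81.990/220 = 0.373 A.

I_in ≈ 0.373 A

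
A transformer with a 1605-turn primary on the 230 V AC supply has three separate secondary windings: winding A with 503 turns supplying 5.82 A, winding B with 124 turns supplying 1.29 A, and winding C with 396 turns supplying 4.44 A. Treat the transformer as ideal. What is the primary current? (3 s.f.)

I_p ≈ 3.02 A

V_A = 230 × 503/1605 = 72.081 V; V_B = 230 × 124/1605 = 17.769 V; V_C = 230 × 396/1605 = 56.748 V.
P_out = V_A I_A + V_B I_B + V_C I_C = 72.081×5.82 + 17.769×1.29 + 56.748×4.44 = 419.51 + 22.923 + 251.96 = 694.39 W.
Ideal ⇒ P_in = P_out, so I_p = P_out/V_p = 694.39/230 = 3.02 A.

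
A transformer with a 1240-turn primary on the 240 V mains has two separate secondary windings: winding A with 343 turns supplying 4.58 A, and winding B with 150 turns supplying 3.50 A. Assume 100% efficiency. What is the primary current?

I_p ≈ 1.69 A

V_A = 240 × 343/1240 = 66.387 V; V_B = 240 × 150/1240 = 29.032 V.
P_out = V_A I_A + V_B I_B = 66.387×4.58 + 29.032×3.50 = 304.05 + 101.61 = 405.67 W.
Ideal ⇒ P_in = P_out, so I_p = P_out/V_p = 405.67/240 = 1.69 A.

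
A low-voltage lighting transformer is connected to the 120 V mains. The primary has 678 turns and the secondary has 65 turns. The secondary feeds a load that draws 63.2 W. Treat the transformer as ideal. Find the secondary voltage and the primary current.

V_s ≈ 11.5 V, I_p ≈ 0.527 A

V_s = V_p × N_s/N_p = 120 × 65/678 = 11.504 V.
I_s = P/V_s = 63.2/11.504 = 5.4935 A.
I_p = I_s × N_s/N_p = 5.4935 × 65/678 = 0.527 A.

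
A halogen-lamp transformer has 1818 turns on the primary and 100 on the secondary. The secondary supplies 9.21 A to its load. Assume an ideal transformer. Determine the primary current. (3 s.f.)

For an ideal transformer I_p/I_s = N_s/N_p, so I_p = 9.21 × 100/1818 = 0.507 A.

I_p ≈ 0.507 A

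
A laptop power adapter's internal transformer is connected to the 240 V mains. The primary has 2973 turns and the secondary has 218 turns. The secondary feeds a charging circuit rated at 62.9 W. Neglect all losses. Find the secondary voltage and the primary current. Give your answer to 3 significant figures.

V_s = V_p × N_s/N_p = 240 × 218/2973 = 17.598 V.
I_s = P/V_s = 62.9/17.598 = 3.5742 A.
I_p = I_s × N_s/N_p = 3.5742 × 218/2973 = 0.262 A.

V_s ≈ 17.6 V, I_p ≈ 0.262 A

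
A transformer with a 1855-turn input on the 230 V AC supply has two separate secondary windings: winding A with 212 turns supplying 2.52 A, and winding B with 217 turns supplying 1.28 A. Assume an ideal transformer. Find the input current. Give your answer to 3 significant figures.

I_in ≈ 0.438 A

V_A = 230 × 212/1855 = 26.286 V; V_B = 230 × 217/1855 = 26.906 V.
P_out = V_A I_A + V_B I_B = 26.286×2.52 + 26.906×1.28 = 66.240 + 34.439 = 100.68 W.
Ideal ⇒ P_in = P_out, so I_in = P_out/V_in = 100.68/230 = 0.438 A.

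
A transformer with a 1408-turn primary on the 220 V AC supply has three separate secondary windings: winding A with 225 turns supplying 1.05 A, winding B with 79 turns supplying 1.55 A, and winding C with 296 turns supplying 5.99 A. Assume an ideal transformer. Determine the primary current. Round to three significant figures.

V_A = 220 × 225/1408 = 35.156 V; V_B = 220 × 79/1408 = 12.344 V; V_C = 220 × 296/1408 = 46.250 V.
P_out = V_A I_A + V_B I_B + V_C I_C = 35.156×1.05 + 12.344×1.55 + 46.250×5.99 = 36.914 + 19.133 + 277.04 = 333.08 W.
Ideal ⇒ P_in = P_out, so I_p = P_out/V_p = 333.08/220 = 1.51 A.

I_p ≈ 1.51 A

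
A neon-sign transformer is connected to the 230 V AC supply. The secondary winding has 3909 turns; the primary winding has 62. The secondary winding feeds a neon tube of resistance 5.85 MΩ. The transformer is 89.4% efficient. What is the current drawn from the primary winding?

V_s = 230 × 3909/62 = 14501 V.
I_s = V_s/R = 14501/(5.85×10^6) = 0.0024788 A.
P_out = V_s I_s = 14501 × 0.0024788 = 35.946 W.
P_in = P_out/η = 35.946/0.894 = 40.208 W.
I_p = P_in/V_p = 40.208/230 = 0.175 A.

I_p ≈ 0.175 A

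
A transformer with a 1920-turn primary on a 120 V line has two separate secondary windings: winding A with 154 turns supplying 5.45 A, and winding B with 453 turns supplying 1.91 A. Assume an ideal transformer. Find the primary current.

I_p ≈ 0.888 A

V_A = 120 × 154/1920 = 9.6250 V; V_B = 120 × 453/1920 = 28.312 V.
P_out = V_A I_A + V_B I_B = 9.6250×5.45 + 28.312×1.91 = 52.456 + 54.077 = 106.53 W.
Ideal ⇒ P_in = P_out, so I_p = P_out/V_p = 106.53/120 = 0.888 A.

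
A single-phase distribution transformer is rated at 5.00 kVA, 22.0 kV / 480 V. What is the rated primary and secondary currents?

I_p = S/V_p = 5000/22000 = 0.227 A.
I_s = S/V_s = 5000/480 = 10.4 A.

I_p ≈ 0.227 A, I_s ≈ 10.4 A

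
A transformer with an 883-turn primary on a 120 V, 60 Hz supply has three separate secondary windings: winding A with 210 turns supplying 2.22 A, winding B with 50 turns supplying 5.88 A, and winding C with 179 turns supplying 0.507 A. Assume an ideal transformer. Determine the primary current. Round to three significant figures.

I_p ≈ 0.964 A

V_A = 120 × 210/883 = 28.539 V; V_B = 120 × 50/883 = 6.7950 V; V_C = 120 × 179/883 = 24.326 V.
P_out = V_A I_A + V_B I_B + V_C I_C = 28.539×2.22 + 6.7950×5.88 + 24.326×0.507 = 63.357 + 39.955 + 12.333 = 115.64 W.
Ideal ⇒ P_in = P_out, so I_p = P_out/V_p = 115.64/120 = 0.964 A.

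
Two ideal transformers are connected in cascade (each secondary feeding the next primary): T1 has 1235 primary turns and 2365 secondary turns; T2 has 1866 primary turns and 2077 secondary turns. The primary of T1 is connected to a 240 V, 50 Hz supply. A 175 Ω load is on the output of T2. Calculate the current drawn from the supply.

I_supply ≈ 6.23 A

Secondary of T1: V = 240.00 × 2365/1235 = 459.60 V.
Secondary of T2: V = 459.60 × 2077/1866 = 511.56 V.
I_load = 511.56/175 = 2.9232 A, so P_out = 511.56 × 2.9232 = 1495.4 W.
All ideal ⇒ P_in = P_out, so I_supply = 1495.4/240 = 6.23 A.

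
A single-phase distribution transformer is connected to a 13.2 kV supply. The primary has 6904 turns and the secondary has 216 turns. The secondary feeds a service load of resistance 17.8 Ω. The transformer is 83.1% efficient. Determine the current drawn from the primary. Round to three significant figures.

V_s = 13200 × 216/6904 = 412.98 V.
I_s = V_s/R = 412.98/17.8 = 23.201 A.
P_out = V_s I_s = 412.98 × 23.201 = 9581.5 W.
P_in = P_out/η = 9581.5/0.831 = 11530 W.
I_p = P_in/V_p = 11530/13200 = 0.873 A.

I_p ≈ 0.873 A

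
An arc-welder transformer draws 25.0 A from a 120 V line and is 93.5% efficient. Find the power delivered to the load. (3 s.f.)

P_out ≈ 2800 W

P_in = V_p I_p = 120 × 25.0 = 3000.0 W.
P_out = η P_in = 0.935 × 3000.0 = 2800 W.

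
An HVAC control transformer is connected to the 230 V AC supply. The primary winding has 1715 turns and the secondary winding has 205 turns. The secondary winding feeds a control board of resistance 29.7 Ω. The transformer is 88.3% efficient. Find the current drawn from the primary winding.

V_s = 230 × 205/1715 = 27.493 V.
I_s = V_s/R = 27.493/29.7 = 0.92568 A.
P_out = V_s I_s = 27.493 × 0.92568 = 25.449 W.
P_in = P_out/η = 25.449/0.883 = 28.822 W.
I_p = P_in/V_p = 28.822/230 = 0.125 A.

I_p ≈ 0.125 A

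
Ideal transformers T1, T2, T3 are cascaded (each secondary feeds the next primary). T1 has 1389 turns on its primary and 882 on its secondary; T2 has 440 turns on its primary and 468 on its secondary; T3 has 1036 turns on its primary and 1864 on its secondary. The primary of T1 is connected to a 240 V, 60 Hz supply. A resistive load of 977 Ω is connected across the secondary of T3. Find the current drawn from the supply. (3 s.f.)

I_supply ≈ 0.363 A

Secondary of T1: V = 240.00 × 882/1389 = 152.40 V.
Secondary of T2: V = 152.40 × 468/440 = 162.10 V.
Secondary of T3: V = 162.10 × 1864/1036 = 291.65 V.
I_load = 291.65/977 = 0.29851 A, so P_out = 291.65 × 0.29851 = 87.060 W.
All ideal ⇒ P_in = P_out, so I_supply = 87.060/240 = 0.363 A.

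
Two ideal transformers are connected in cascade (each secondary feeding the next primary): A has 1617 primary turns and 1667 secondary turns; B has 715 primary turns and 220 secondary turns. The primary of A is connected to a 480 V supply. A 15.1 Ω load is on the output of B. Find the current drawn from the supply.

Secondary of A: V = 480.00 × 1667/1617 = 494.84 V.
Secondary of B: V = 494.84 × 220/715 = 152.26 V.
I_load = 152.26/15.1 = 10.083 A, so P_out = 152.26 × 10.083 = 1535.3 W.
All ideal ⇒ P_in = P_out, so I_supply = 1535.3/480 = 3.20 A.

I_supply ≈ 3.20 A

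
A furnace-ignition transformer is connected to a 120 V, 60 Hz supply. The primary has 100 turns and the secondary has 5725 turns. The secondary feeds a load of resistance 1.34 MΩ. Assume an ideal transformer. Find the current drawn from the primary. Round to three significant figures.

I_p ≈ 0.294 A

V_s = V_p × N_s/N_p = 120 × 5725/100 = 6870.0 V.
I_s = V_s/R = 6870.0/(1.34×10^6) = 0.0051269 A.
For an ideal transformer I_p N_p = I_s N_s, so I_p = 0.0051269 × 5725/100 = 0.294 A.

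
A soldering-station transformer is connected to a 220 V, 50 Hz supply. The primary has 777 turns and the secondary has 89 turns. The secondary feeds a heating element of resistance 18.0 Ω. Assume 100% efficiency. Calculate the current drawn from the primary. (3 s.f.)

I_p ≈ 0.160 A

V_s = V_p × N_s/N_p = 220 × 89/777 = 25.199 V.
I_s = V_s/R = 25.199/18.0 = 1.4000 A.
For an ideal transformer I_p N_p = I_s N_s, so I_p = 1.4000 × 89/777 = 0.160 A.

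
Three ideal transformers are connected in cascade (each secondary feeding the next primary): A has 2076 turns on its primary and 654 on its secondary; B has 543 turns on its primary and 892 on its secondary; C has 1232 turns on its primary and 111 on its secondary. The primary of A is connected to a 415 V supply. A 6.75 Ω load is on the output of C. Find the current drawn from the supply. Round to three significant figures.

Secondary of A: V = 415.00 × 654/2076 = 130.74 V.
Secondary of B: V = 130.74 × 892/543 = 214.77 V.
Secondary of C: V = 214.77 × 111/1232 = 19.350 V.
I_load = 19.350/6.75 = 2.8666 A, so P_out = 19.350 × 2.8666 = 55.469 W.
All ideal ⇒ P_in = P_out, so I_supply = 55.469/415 = 0.134 A.

I_supply ≈ 0.134 A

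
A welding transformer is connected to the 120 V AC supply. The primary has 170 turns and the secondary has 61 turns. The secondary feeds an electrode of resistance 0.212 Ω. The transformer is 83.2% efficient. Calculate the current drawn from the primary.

I_p ≈ 87.6 A

V_s = 120 × 61/170 = 43.059 V.
I_s = V_s/R = 43.059/0.212 = 203.11 A.
P_out = V_s I_s = 43.059 × 203.11 = 8745.6 W.
P_in = P_out/η = 8745.6/0.832 = 10512 W.
I_p = P_in/V_p = 10512/120 = 87.6 A.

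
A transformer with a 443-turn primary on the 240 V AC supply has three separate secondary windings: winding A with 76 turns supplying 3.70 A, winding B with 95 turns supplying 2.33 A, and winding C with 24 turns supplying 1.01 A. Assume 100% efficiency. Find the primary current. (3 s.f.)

I_p ≈ 1.19 A

V_A = 240 × 76/443 = 41.174 V; V_B = 240 × 95/443 = 51.467 V; V_C = 240 × 24/443 = 13.002 V.
P_out = V_A I_A + V_B I_B + V_C I_C = 41.174×3.70 + 51.467×2.33 + 13.002×1.01 = 152.34 + 119.92 + 13.132 = 285.39 W.
Ideal ⇒ P_in = P_out, so I_p = P_out/V_p = 285.39/240 = 1.19 A.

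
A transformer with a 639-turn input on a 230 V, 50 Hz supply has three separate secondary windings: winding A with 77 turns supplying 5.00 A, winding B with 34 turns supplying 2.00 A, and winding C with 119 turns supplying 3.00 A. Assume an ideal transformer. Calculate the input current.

I_in ≈ 1.27 A

V_A = 230 × 77/639 = 27.715 V; V_B = 230 × 34/639 = 12.238 V; V_C = 230 × 119/639 = 42.833 V.
P_out = V_A I_A + V_B I_B + V_C I_C = 27.715×5.00 + 12.238×2.00 + 42.833×3.00 = 138.58 + 24.476 + 128.50 = 291.55 W.
Ideal ⇒ P_in = P_out, so I_in = P_out/V_in = 291.55/230 = 1.27 A.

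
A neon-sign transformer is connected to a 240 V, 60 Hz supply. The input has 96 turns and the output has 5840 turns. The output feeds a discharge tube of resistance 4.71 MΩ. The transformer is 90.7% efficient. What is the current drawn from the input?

V_out = 240 × 5840/96 = 14600 V.
I_out = V_out/R = 14600/(4.71×10^6) = 0.0030998 A.
P_out = V_out I_out = 14600 × 0.0030998 = 45.257 W.
P_in = P_out/η = 45.257/0.907 = 49.897 W.
I_in = P_in/V_in = 49.897/240 = 0.208 A.

I_in ≈ 0.208 A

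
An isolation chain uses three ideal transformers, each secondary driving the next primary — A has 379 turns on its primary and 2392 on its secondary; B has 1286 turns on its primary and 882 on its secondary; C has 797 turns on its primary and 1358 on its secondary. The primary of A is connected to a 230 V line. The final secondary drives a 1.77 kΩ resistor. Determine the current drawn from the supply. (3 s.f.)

I_supply ≈ 7.07 A

After A: V = 230.00 × 2392/379 = 1451.6 V.
After B: V = 1451.6 × 882/1286 = 995.58 V.
After C: V = 995.58 × 1358/797 = 1696.4 V.
I_load = 1696.4/1770 = 0.95840 A, so P_out = 1696.4 × 0.95840 = 1625.8 W.
All ideal ⇒ P_in = P_out, so I_supply = 1625.8/230 = 7.07 A.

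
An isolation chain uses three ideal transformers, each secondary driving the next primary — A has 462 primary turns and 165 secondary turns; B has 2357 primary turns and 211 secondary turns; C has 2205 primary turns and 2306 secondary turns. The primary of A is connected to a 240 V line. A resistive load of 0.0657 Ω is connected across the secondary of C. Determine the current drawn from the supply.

I_supply ≈ 4.08 A

Secondary of A: V = 240.00 × 165/462 = 85.714 V.
Secondary of B: V = 85.714 × 211/2357 = 7.6732 V.
Secondary of C: V = 7.6732 × 2306/2205 = 8.0247 V.
I_load = 8.0247/0.0657 = 122.14 A, so P_out = 8.0247 × 122.14 = 980.14 W.
All ideal ⇒ P_in = P_out, so I_supply = 980.14/240 = 4.08 A.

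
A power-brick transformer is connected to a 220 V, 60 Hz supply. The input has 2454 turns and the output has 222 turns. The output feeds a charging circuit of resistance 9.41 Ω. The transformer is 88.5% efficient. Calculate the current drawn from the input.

I_in ≈ 0.216 A

V_out = 220 × 222/2454 = 19.902 V.
I_out = V_out/R = 19.902/9.41 = 2.1150 A.
P_out = V_out I_out = 19.902 × 2.1150 = 42.093 W.
P_in = P_out/η = 42.093/0.885 = 47.563 W.
I_in = P_in/V_in = 47.563/220 = 0.216 A.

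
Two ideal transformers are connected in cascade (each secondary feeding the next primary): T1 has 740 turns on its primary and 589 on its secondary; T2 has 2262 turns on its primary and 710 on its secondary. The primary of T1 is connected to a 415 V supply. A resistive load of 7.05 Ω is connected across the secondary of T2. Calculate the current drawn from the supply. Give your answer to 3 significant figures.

I_supply ≈ 3.67 A

After T1: V = 415.00 × 589/740 = 330.32 V.
After T2: V = 330.32 × 710/2262 = 103.68 V.
I_load = 103.68/7.05 = 14.706 A, so P_out = 103.68 × 14.706 = 1524.8 W.
All ideal ⇒ P_in = P_out, so I_supply = 1524.8/415 = 3.67 A.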